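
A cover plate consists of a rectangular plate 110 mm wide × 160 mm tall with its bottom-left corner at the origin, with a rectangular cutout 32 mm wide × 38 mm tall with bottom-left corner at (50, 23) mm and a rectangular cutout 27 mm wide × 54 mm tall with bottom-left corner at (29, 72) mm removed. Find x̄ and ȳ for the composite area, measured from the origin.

x̄ = 55.32 mm, ȳ = 81.24 mm

Part | A | x̄ᵢ | ȳᵢ | A·x̄ᵢ | A·ȳᵢ
plate | 17600.00 | 55.00 | 80.00 | 968000.00 | 1408000.00
hole 1 | -1216.00 | 66.00 | 42.00 | -80256.00 | -51072.00
hole 2 | -1458.00 | 42.50 | 99.00 | -61965.00 | -144342.00
Σ | 14926.00 |  |  | 825779.00 | 1212586.00
x̄ = 825779.00 / 14926.00 = 55.32 mm
ȳ = 1212586.00 / 14926.00 = 81.24 mm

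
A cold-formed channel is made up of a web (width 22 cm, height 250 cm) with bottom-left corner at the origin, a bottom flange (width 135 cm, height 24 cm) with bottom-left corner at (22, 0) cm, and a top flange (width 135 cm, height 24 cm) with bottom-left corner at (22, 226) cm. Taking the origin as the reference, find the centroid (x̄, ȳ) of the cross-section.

x̄ = 53.46 cm, ȳ = 125.00 cm

web: A = 22 × 250 = 5500.00, centroid at (11.00, 125.00).
bottom flange: A = 135 × 24 = 3240.00, centroid at (89.50, 12.00).
top flange: A = 135 × 24 = 3240.00, centroid at (89.50, 238.00).
ΣA = 11980.00 cm², ΣAx̄ = 640460.00 cm³, ΣAȳ = 1497500.00 cm³.
x̄ = 640460.00/11980.00 = 53.46 cm; ȳ = 1497500.00/11980.00 = 125.00 cm.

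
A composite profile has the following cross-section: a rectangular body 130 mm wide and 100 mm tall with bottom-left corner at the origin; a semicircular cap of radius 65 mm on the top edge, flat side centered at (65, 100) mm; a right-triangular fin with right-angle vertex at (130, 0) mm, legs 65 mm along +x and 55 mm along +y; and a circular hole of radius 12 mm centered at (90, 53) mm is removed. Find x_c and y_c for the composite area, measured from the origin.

rectangular body: A = 130 × 100 = 13000.00, centroid at (65.00, 50.00).
semicircular top: A = ½π·65² = 6636.61, centroid at (65.00, 127.59).
triangular fin: A = ½·65·55 = 1787.50, centroid at (151.67, 18.33).
hole: A = −π·12² = -452.39, centroid at (90.00, 53.00).
ΣA = 20971.73 mm², ΣAx_c = 1506769.07 mm³, ΣAy_c = 1505538.98 mm³.
x_c = 1506769.07/20971.73 = 71.85 mm; y_c = 1505538.98/20971.73 = 71.79 mm.

x_c = 71.85 mm, y_c = 71.79 mm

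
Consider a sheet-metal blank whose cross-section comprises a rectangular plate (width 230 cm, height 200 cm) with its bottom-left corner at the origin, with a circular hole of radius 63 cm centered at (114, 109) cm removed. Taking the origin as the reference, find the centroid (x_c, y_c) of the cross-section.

x_c = 115.37 cm, y_c = 96.65 cm

plate: A = 230 × 200 = 46000.00, centroid at (115.00, 100.00).
hole: A = −π·63² = -12468.98, centroid at (114.00, 109.00).
ΣA = 33531.02 cm²
ΣAx_c = (46000.00)(115.00) + (-12468.98)(114.00) = 3868536.14 cm³
ΣAy_c = (46000.00)(100.00) + (-12468.98)(109.00) = 3240881.04 cm³
x_c = 3868536.14 / 33531.02 = 115.37 cm
y_c = 3240881.04 / 33531.02 = 96.65 cm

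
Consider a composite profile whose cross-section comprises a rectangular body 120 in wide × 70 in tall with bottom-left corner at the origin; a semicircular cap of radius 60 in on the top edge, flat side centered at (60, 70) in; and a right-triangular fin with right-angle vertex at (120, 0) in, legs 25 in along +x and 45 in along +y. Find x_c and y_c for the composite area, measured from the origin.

rectangular body: A = 120 × 70 = 8400.00, centroid at (60.00, 35.00).
semicircular top: A = ½π·60² = 5654.87, centroid at (60.00, 95.46).
triangular fin: A = ½·25·45 = 562.50, centroid at (128.33, 15.00).
ΣA = 14617.37 in²
ΣAx_c = (8400.00)(60.00) + (5654.87)(60.00) + (562.50)(128.33) = 915479.51 in³
ΣAy_c = (8400.00)(35.00) + (5654.87)(95.46) + (562.50)(15.00) = 842278.17 in³
x_c = 915479.51 / 14617.37 = 62.63 in
y_c = 842278.17 / 14617.37 = 57.62 in

x_c = 62.63 in, y_c = 57.62 in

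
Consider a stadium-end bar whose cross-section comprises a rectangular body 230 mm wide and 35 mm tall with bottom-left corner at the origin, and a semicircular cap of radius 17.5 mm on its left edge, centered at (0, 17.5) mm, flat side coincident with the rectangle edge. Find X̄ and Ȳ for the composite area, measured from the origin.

Part | A | x̄ᵢ | ȳᵢ | A·x̄ᵢ | A·ȳᵢ
rectangular body | 8050.00 | 115.00 | 17.50 | 925750.00 | 140875.00
semicircular end | 481.06 | -7.43 | 17.50 | -3572.92 | 8418.49
Σ | 8531.06 |  |  | 922177.08 | 149293.49
X̄ = 922177.08 / 8531.06 = 108.10 mm
Ȳ = 149293.49 / 8531.06 = 17.50 mm

X̄ = 108.10 mm, Ȳ = 17.50 mm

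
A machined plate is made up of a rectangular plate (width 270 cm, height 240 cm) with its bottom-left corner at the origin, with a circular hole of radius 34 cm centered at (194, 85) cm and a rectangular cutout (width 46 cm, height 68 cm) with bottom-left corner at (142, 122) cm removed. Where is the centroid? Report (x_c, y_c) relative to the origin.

x_c = 129.69 cm, y_c = 120.25 cm

plate: A = 270 × 240 = 64800.00, centroid at (135.00, 120.00).
hole 1: A = −π·34² = -3631.68, centroid at (194.00, 85.00).
hole 2: A = −(46 × 68) = -3128.00, centroid at (165.00, 156.00).
ΣA = 58040.32 cm², ΣAx_c = 7527333.87 cm³, ΣAy_c = 6979339.11 cm³.
x_c = 7527333.87/58040.32 = 129.69 cm; y_c = 6979339.11/58040.32 = 120.25 cm.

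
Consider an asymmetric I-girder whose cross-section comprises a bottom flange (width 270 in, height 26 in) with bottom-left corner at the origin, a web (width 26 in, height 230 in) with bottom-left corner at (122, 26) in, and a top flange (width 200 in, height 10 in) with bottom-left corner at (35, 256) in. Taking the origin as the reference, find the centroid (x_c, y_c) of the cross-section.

x_c = 135.00 in, y_c = 97.10 in

bottom flange: A = 270 × 26 = 7020.00, centroid at (135.00, 13.00).
web: A = 26 × 230 = 5980.00, centroid at (135.00, 141.00).
top flange: A = 200 × 10 = 2000.00, centroid at (135.00, 261.00).
ΣA = 15000.00 in², ΣAx_c = 2025000.00 in³, ΣAy_c = 1456440.00 in³.
x_c = 2025000.00/15000.00 = 135.00 in; y_c = 1456440.00/15000.00 = 97.10 in.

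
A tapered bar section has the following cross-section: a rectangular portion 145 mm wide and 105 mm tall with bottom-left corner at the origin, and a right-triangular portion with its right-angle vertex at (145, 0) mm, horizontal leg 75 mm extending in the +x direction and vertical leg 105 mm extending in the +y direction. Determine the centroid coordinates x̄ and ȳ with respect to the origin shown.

rectangular portion: A = 145 × 105 = 15225.00, centroid at (72.50, 52.50).
triangular portion: A = ½·75·105 = 3937.50, centroid at (170.00, 35.00).
ΣA = 19162.50 mm², ΣAx̄ = 1773187.50 mm³, ΣAȳ = 937125.00 mm³.
x̄ = 1773187.50/19162.50 = 92.53 mm; ȳ = 937125.00/19162.50 = 48.90 mm.

x̄ = 92.53 mm, ȳ = 48.90 mm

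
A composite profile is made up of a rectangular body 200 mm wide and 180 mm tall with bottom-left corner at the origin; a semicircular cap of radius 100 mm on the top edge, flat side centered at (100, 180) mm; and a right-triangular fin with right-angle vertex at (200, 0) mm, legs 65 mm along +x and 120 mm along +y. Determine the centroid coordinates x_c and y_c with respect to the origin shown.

x_c = 108.53 mm, y_c = 123.90 mm

rectangular body: A = 200 × 180 = 36000.00, centroid at (100.00, 90.00).
semicircular top: A = ½π·100² = 15707.96, centroid at (100.00, 222.44).
triangular fin: A = ½·65·120 = 3900.00, centroid at (221.67, 40.00).
ΣA = 55607.96 mm²
ΣAx_c = (36000.00)(100.00) + (15707.96)(100.00) + (3900.00)(221.67) = 6035296.33 mm³
ΣAy_c = (36000.00)(90.00) + (15707.96)(222.44) + (3900.00)(40.00) = 6890100.05 mm³
x_c = 6035296.33 / 55607.96 = 108.53 mm
y_c = 6890100.05 / 55607.96 = 123.90 mm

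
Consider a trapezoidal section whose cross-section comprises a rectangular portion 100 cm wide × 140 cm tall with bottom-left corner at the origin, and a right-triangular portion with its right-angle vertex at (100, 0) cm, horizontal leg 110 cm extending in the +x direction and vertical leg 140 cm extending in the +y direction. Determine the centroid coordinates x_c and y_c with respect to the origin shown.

x_c = 80.75 cm, y_c = 61.72 cm

rectangular portion: A = 100 × 140 = 14000.00, centroid at (50.00, 70.00).
triangular portion: A = ½·110·140 = 7700.00, centroid at (136.67, 46.67).
ΣA = 21700.00 cm²
ΣAx_c = (14000.00)(50.00) + (7700.00)(136.67) = 1752333.33 cm³
ΣAy_c = (14000.00)(70.00) + (7700.00)(46.67) = 1339333.33 cm³
x_c = 1752333.33 / 21700.00 = 80.75 cm
y_c = 1339333.33 / 21700.00 = 61.72 cm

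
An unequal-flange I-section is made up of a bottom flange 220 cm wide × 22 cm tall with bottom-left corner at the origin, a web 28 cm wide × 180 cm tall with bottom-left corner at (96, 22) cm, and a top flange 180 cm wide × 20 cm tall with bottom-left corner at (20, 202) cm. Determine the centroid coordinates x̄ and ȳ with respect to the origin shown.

x̄ = 110.00 cm, ȳ = 102.44 cm

Part | A | x̄ᵢ | ȳᵢ | A·x̄ᵢ | A·ȳᵢ
bottom flange | 4840.00 | 110.00 | 11.00 | 532400.00 | 53240.00
web | 5040.00 | 110.00 | 112.00 | 554400.00 | 564480.00
top flange | 3600.00 | 110.00 | 212.00 | 396000.00 | 763200.00
Σ | 13480.00 |  |  | 1482800.00 | 1380920.00
x̄ = 1482800.00 / 13480.00 = 110.00 cm
ȳ = 1380920.00 / 13480.00 = 102.44 cm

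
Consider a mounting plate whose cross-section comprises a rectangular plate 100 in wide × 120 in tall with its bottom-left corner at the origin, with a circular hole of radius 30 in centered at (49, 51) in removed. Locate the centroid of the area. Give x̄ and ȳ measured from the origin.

x̄ = 50.31 in, ȳ = 62.77 in

Part | A | x̄ᵢ | ȳᵢ | A·x̄ᵢ | A·ȳᵢ
plate | 12000.00 | 50.00 | 60.00 | 600000.00 | 720000.00
hole | -2827.43 | 49.00 | 51.00 | -138544.24 | -144199.10
Σ | 9172.57 |  |  | 461455.76 | 575800.90
x̄ = 461455.76 / 9172.57 = 50.31 in
ȳ = 575800.90 / 9172.57 = 62.77 in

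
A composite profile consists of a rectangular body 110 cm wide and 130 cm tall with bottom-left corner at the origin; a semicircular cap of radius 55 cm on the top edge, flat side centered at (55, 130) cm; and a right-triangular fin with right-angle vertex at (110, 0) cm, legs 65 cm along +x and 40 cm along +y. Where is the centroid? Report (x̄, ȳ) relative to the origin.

Part | A | x̄ᵢ | ȳᵢ | A·x̄ᵢ | A·ȳᵢ
rectangular body | 14300.00 | 55.00 | 65.00 | 786500.00 | 929500.00
semicircular top | 4751.66 | 55.00 | 153.34 | 261341.24 | 728632.32
triangular fin | 1300.00 | 131.67 | 13.33 | 171166.67 | 17333.33
Σ | 20351.66 |  |  | 1219007.91 | 1675465.66
x̄ = 1219007.91 / 20351.66 = 59.90 cm
ȳ = 1675465.66 / 20351.66 = 82.33 cm

x̄ = 59.90 cm, ȳ = 82.33 cm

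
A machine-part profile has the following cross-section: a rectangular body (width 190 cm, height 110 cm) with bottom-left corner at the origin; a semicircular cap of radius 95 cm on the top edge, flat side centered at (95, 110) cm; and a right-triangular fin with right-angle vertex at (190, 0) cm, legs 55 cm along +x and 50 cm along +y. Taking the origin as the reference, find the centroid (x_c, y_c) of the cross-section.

x_c = 99.28 cm, y_c = 90.62 cm

Part | A | x̄ᵢ | ȳᵢ | A·x̄ᵢ | A·ȳᵢ
rectangular body | 20900.00 | 95.00 | 55.00 | 1985500.00 | 1149500.00
semicircular top | 14176.44 | 95.00 | 150.32 | 1346761.50 | 2130991.39
triangular fin | 1375.00 | 208.33 | 16.67 | 286458.33 | 22916.67
Σ | 36451.44 |  |  | 3618719.83 | 3303408.05
x_c = 3618719.83 / 36451.44 = 99.28 cm
y_c = 3303408.05 / 36451.44 = 90.62 cm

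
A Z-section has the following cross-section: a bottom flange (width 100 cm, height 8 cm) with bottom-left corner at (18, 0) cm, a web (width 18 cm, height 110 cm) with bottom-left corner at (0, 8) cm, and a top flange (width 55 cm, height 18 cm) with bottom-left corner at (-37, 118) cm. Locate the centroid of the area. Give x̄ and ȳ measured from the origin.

Part | A | x̄ᵢ | ȳᵢ | A·x̄ᵢ | A·ȳᵢ
bottom flange | 800.00 | 68.00 | 4.00 | 54400.00 | 3200.00
web | 1980.00 | 9.00 | 63.00 | 17820.00 | 124740.00
top flange | 990.00 | -9.50 | 127.00 | -9405.00 | 125730.00
Σ | 3770.00 |  |  | 62815.00 | 253670.00
x̄ = 62815.00 / 3770.00 = 16.66 cm
ȳ = 253670.00 / 3770.00 = 67.29 cm

x̄ = 16.66 cm, ȳ = 67.29 cm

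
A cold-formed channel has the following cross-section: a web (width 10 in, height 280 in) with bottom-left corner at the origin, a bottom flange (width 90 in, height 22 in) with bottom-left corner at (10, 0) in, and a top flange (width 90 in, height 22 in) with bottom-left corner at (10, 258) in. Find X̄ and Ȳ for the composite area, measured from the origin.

X̄ = 34.29 in, Ȳ = 140.00 in

Part | A | x̄ᵢ | ȳᵢ | A·x̄ᵢ | A·ȳᵢ
web | 2800.00 | 5.00 | 140.00 | 14000.00 | 392000.00
bottom flange | 1980.00 | 55.00 | 11.00 | 108900.00 | 21780.00
top flange | 1980.00 | 55.00 | 269.00 | 108900.00 | 532620.00
Σ | 6760.00 |  |  | 231800.00 | 946400.00
X̄ = 231800.00 / 6760.00 = 34.29 in
Ȳ = 946400.00 / 6760.00 = 140.00 in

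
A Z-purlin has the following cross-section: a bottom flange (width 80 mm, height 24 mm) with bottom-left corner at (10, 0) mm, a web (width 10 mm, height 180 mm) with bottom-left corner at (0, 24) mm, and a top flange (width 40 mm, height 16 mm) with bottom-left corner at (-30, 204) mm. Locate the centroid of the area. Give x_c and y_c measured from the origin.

x_c = 22.61 mm, y_c = 83.47 mm

bottom flange: A = 80 × 24 = 1920.00, centroid at (50.00, 12.00).
web: A = 10 × 180 = 1800.00, centroid at (5.00, 114.00).
top flange: A = 40 × 16 = 640.00, centroid at (-10.00, 212.00).
ΣA = 4360.00 mm²
ΣAx_c = (1920.00)(50.00) + (1800.00)(5.00) + (640.00)(-10.00) = 98600.00 mm³
ΣAy_c = (1920.00)(12.00) + (1800.00)(114.00) + (640.00)(212.00) = 363920.00 mm³
x_c = 98600.00 / 4360.00 = 22.61 mm
y_c = 363920.00 / 4360.00 = 83.47 mm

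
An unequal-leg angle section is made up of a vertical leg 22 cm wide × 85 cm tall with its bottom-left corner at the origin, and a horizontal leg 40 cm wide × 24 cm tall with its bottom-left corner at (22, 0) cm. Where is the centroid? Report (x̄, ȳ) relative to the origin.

Part | A | x̄ᵢ | ȳᵢ | A·x̄ᵢ | A·ȳᵢ
vertical leg | 1870.00 | 11.00 | 42.50 | 20570.00 | 79475.00
horizontal leg | 960.00 | 42.00 | 12.00 | 40320.00 | 11520.00
Σ | 2830.00 |  |  | 60890.00 | 90995.00
x̄ = 60890.00 / 2830.00 = 21.52 cm
ȳ = 90995.00 / 2830.00 = 32.15 cm

x̄ = 21.52 cm, ȳ = 32.15 cm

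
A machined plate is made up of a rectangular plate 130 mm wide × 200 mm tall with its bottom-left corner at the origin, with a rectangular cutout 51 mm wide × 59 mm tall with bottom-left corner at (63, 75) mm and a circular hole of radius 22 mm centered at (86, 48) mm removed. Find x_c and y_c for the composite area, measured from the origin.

x_c = 60.22 mm, y_c = 103.05 mm

plate: A = 130 × 200 = 26000.00, centroid at (65.00, 100.00).
hole 1: A = −(51 × 59) = -3009.00, centroid at (88.50, 104.50).
hole 2: A = −π·22² = -1520.53, centroid at (86.00, 48.00).
ΣA = 21470.47 mm², ΣAx_c = 1292937.85 mm³, ΣAy_c = 2212574.02 mm³.
x_c = 1292937.85/21470.47 = 60.22 mm; y_c = 2212574.02/21470.47 = 103.05 mm.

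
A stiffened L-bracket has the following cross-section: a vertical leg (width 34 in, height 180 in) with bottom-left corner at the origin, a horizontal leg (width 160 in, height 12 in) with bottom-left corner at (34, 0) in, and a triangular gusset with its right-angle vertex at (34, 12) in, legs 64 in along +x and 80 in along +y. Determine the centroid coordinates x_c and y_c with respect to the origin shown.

vertical leg: A = 34 × 180 = 6120.00, centroid at (17.00, 90.00).
horizontal leg: A = 160 × 12 = 1920.00, centroid at (114.00, 6.00).
gusset: A = ½·64·80 = 2560.00, centroid at (55.33, 38.67).
ΣA = 10600.00 in², ΣAx_c = 464573.33 in³, ΣAy_c = 661306.67 in³.
x_c = 464573.33/10600.00 = 43.83 in; y_c = 661306.67/10600.00 = 62.39 in.

x_c = 43.83 in, y_c = 62.39 in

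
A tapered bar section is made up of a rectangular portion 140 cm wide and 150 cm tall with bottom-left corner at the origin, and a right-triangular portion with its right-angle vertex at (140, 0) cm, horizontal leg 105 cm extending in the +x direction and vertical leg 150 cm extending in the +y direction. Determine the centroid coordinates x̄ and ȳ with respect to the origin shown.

x̄ = 98.64 cm, ȳ = 68.18 cm

rectangular portion: A = 140 × 150 = 21000.00, centroid at (70.00, 75.00).
triangular portion: A = ½·105·150 = 7875.00, centroid at (175.00, 50.00).
ΣA = 28875.00 cm²
ΣAx̄ = (21000.00)(70.00) + (7875.00)(175.00) = 2848125.00 cm³
ΣAȳ = (21000.00)(75.00) + (7875.00)(50.00) = 1968750.00 cm³
x̄ = 2848125.00 / 28875.00 = 98.64 cm
ȳ = 1968750.00 / 28875.00 = 68.18 cm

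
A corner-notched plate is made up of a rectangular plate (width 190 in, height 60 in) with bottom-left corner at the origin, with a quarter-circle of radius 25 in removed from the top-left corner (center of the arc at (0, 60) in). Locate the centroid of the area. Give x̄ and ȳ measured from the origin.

x̄ = 98.80 in, ȳ = 29.13 in

Part | A | x̄ᵢ | ȳᵢ | A·x̄ᵢ | A·ȳᵢ
plate | 11400.00 | 95.00 | 30.00 | 1083000.00 | 342000.00
removed quarter-circle | -490.87 | 10.61 | 49.39 | -5208.33 | -24244.10
Σ | 10909.13 |  |  | 1077791.67 | 317755.90
x̄ = 1077791.67 / 10909.13 = 98.80 in
ȳ = 317755.90 / 10909.13 = 29.13 in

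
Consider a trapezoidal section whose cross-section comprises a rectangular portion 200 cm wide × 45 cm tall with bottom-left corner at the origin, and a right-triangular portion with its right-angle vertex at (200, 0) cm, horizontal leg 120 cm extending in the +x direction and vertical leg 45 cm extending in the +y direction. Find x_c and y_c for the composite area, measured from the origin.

x_c = 132.31 cm, y_c = 20.77 cm

rectangular portion: A = 200 × 45 = 9000.00, centroid at (100.00, 22.50).
triangular portion: A = ½·120·45 = 2700.00, centroid at (240.00, 15.00).
ΣA = 11700.00 cm²
ΣAx_c = (9000.00)(100.00) + (2700.00)(240.00) = 1548000.00 cm³
ΣAy_c = (9000.00)(22.50) + (2700.00)(15.00) = 243000.00 cm³
x_c = 1548000.00 / 11700.00 = 132.31 cm
y_c = 243000.00 / 11700.00 = 20.77 cm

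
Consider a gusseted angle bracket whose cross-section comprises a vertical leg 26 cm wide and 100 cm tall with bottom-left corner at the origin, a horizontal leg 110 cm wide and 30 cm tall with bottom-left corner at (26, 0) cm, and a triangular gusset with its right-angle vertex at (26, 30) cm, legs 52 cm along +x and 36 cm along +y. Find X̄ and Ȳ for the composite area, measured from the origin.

vertical leg: A = 26 × 100 = 2600.00, centroid at (13.00, 50.00).
horizontal leg: A = 110 × 30 = 3300.00, centroid at (81.00, 15.00).
gusset: A = ½·52·36 = 936.00, centroid at (43.33, 42.00).
ΣA = 6836.00 cm²
ΣAX̄ = (2600.00)(13.00) + (3300.00)(81.00) + (936.00)(43.33) = 341660.00 cm³
ΣAȲ = (2600.00)(50.00) + (3300.00)(15.00) + (936.00)(42.00) = 218812.00 cm³
X̄ = 341660.00 / 6836.00 = 49.98 cm
Ȳ = 218812.00 / 6836.00 = 32.01 cm

X̄ = 49.98 cm, Ȳ = 32.01 cm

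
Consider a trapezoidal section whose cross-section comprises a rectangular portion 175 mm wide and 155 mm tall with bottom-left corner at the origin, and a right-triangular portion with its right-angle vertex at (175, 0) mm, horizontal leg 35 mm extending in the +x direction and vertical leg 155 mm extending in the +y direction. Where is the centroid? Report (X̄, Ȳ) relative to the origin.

X̄ = 96.52 mm, Ȳ = 75.15 mm

Part | A | x̄ᵢ | ȳᵢ | A·x̄ᵢ | A·ȳᵢ
rectangular portion | 27125.00 | 87.50 | 77.50 | 2373437.50 | 2102187.50
triangular portion | 2712.50 | 186.67 | 51.67 | 506333.33 | 140145.83
Σ | 29837.50 |  |  | 2879770.83 | 2242333.33
X̄ = 2879770.83 / 29837.50 = 96.52 mm
Ȳ = 2242333.33 / 29837.50 = 75.15 mm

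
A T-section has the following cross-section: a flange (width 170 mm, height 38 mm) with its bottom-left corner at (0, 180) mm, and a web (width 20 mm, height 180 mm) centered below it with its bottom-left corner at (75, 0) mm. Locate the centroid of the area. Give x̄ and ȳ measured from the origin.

Part | A | x̄ᵢ | ȳᵢ | A·x̄ᵢ | A·ȳᵢ
web | 3600.00 | 85.00 | 90.00 | 306000.00 | 324000.00
flange | 6460.00 | 85.00 | 199.00 | 549100.00 | 1285540.00
Σ | 10060.00 |  |  | 855100.00 | 1609540.00
x̄ = 855100.00 / 10060.00 = 85.00 mm
ȳ = 1609540.00 / 10060.00 = 159.99 mm

x̄ = 85.00 mm, ȳ = 159.99 mm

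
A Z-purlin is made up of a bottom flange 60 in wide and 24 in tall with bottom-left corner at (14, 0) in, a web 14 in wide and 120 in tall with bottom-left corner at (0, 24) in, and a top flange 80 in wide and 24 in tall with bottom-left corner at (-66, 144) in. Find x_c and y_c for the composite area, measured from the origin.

bottom flange: A = 60 × 24 = 1440.00, centroid at (44.00, 12.00).
web: A = 14 × 120 = 1680.00, centroid at (7.00, 84.00).
top flange: A = 80 × 24 = 1920.00, centroid at (-26.00, 156.00).
ΣA = 5040.00 in², ΣAx_c = 25200.00 in³, ΣAy_c = 457920.00 in³.
x_c = 25200.00/5040.00 = 5.00 in; y_c = 457920.00/5040.00 = 90.86 in.

x_c = 5.00 in, y_c = 90.86 in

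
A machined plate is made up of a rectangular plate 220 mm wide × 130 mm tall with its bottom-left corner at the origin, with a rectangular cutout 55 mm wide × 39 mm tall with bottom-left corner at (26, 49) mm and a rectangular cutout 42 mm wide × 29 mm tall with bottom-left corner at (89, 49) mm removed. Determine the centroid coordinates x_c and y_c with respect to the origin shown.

x_c = 114.80 mm, y_c = 64.77 mm

Part | A | x̄ᵢ | ȳᵢ | A·x̄ᵢ | A·ȳᵢ
plate | 28600.00 | 110.00 | 65.00 | 3146000.00 | 1859000.00
hole 1 | -2145.00 | 53.50 | 68.50 | -114757.50 | -146932.50
hole 2 | -1218.00 | 110.00 | 63.50 | -133980.00 | -77343.00
Σ | 25237.00 |  |  | 2897262.50 | 1634724.50
x_c = 2897262.50 / 25237.00 = 114.80 mm
y_c = 1634724.50 / 25237.00 = 64.77 mm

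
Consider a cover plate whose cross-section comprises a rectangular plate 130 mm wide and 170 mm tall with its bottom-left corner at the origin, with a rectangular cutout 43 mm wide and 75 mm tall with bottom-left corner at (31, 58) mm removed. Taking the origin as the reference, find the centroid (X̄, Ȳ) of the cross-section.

X̄ = 67.14 mm, Ȳ = 83.21 mm

plate: A = 130 × 170 = 22100.00, centroid at (65.00, 85.00).
hole: A = −(43 × 75) = -3225.00, centroid at (52.50, 95.50).
ΣA = 18875.00 mm²
ΣAX̄ = (22100.00)(65.00) + (-3225.00)(52.50) = 1267187.50 mm³
ΣAȲ = (22100.00)(85.00) + (-3225.00)(95.50) = 1570512.50 mm³
X̄ = 1267187.50 / 18875.00 = 67.14 mm
Ȳ = 1570512.50 / 18875.00 = 83.21 mm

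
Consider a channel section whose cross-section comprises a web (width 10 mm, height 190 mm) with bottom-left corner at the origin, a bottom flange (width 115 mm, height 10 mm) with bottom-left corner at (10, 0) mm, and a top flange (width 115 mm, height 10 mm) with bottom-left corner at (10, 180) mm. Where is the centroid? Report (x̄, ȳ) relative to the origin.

x̄ = 39.23 mm, ȳ = 95.00 mm

web: A = 10 × 190 = 1900.00, centroid at (5.00, 95.00).
bottom flange: A = 115 × 10 = 1150.00, centroid at (67.50, 5.00).
top flange: A = 115 × 10 = 1150.00, centroid at (67.50, 185.00).
ΣA = 4200.00 mm², ΣAx̄ = 164750.00 mm³, ΣAȳ = 399000.00 mm³.
x̄ = 164750.00/4200.00 = 39.23 mm; ȳ = 399000.00/4200.00 = 95.00 mm.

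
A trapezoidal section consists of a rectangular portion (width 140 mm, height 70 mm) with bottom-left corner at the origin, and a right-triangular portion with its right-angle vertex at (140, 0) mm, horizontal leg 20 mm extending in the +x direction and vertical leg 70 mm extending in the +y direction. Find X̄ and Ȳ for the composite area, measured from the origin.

rectangular portion: A = 140 × 70 = 9800.00, centroid at (70.00, 35.00).
triangular portion: A = ½·20·70 = 700.00, centroid at (146.67, 23.33).
ΣA = 10500.00 mm², ΣAX̄ = 788666.67 mm³, ΣAȲ = 359333.33 mm³.
X̄ = 788666.67/10500.00 = 75.11 mm; Ȳ = 359333.33/10500.00 = 34.22 mm.

X̄ = 75.11 mm, Ȳ = 34.22 mm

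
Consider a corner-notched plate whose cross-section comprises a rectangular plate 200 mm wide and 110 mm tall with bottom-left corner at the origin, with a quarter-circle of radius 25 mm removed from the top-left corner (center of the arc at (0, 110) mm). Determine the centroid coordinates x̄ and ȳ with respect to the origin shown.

plate: A = 200 × 110 = 22000.00, centroid at (100.00, 55.00).
removed quarter-circle: A = −¼π·25² = -490.87, centroid at (10.61, 99.39).
ΣA = 21509.13 mm²
ΣAx̄ = (22000.00)(100.00) + (-490.87)(10.61) = 2194791.67 mm³
ΣAȳ = (22000.00)(55.00) + (-490.87)(99.39) = 1161212.21 mm³
x̄ = 2194791.67 / 21509.13 = 102.04 mm
ȳ = 1161212.21 / 21509.13 = 53.99 mm

x̄ = 102.04 mm, ȳ = 53.99 mm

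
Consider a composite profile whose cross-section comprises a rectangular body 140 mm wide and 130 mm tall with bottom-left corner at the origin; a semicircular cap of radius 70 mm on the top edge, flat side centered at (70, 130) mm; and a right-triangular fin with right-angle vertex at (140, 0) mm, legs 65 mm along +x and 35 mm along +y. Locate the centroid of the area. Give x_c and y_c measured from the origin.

Part | A | x̄ᵢ | ȳᵢ | A·x̄ᵢ | A·ȳᵢ
rectangular body | 18200.00 | 70.00 | 65.00 | 1274000.00 | 1183000.00
semicircular top | 7696.90 | 70.00 | 159.71 | 538783.14 | 1229263.93
triangular fin | 1137.50 | 161.67 | 11.67 | 183895.83 | 13270.83
Σ | 27034.40 |  |  | 1996678.97 | 2425534.76
x_c = 1996678.97 / 27034.40 = 73.86 mm
y_c = 2425534.76 / 27034.40 = 89.72 mm

x_c = 73.86 mm, y_c = 89.72 mm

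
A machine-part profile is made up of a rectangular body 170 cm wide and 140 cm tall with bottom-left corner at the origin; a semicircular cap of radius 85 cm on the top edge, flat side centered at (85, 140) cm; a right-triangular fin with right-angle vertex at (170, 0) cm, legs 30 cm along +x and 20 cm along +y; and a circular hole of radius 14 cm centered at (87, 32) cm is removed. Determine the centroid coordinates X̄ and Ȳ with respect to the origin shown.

X̄ = 85.78 cm, Ȳ = 104.69 cm

rectangular body: A = 170 × 140 = 23800.00, centroid at (85.00, 70.00).
semicircular top: A = ½π·85² = 11349.00, centroid at (85.00, 176.08).
triangular fin: A = ½·30·20 = 300.00, centroid at (180.00, 6.67).
hole: A = −π·14² = -615.75, centroid at (87.00, 32.00).
ΣA = 34833.25 cm², ΣAX̄ = 2988094.86 cm³, ΣAȲ = 3646573.08 cm³.
X̄ = 2988094.86/34833.25 = 85.78 cm; Ȳ = 3646573.08/34833.25 = 104.69 cm.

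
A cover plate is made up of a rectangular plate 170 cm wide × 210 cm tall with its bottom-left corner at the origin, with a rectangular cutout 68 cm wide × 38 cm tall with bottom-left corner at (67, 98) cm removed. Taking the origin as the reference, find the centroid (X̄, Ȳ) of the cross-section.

plate: A = 170 × 210 = 35700.00, centroid at (85.00, 105.00).
hole: A = −(68 × 38) = -2584.00, centroid at (101.00, 117.00).
ΣA = 33116.00 cm²
ΣAX̄ = (35700.00)(85.00) + (-2584.00)(101.00) = 2773516.00 cm³
ΣAȲ = (35700.00)(105.00) + (-2584.00)(117.00) = 3446172.00 cm³
X̄ = 2773516.00 / 33116.00 = 83.75 cm
Ȳ = 3446172.00 / 33116.00 = 104.06 cm

X̄ = 83.75 cm, Ȳ = 104.06 cm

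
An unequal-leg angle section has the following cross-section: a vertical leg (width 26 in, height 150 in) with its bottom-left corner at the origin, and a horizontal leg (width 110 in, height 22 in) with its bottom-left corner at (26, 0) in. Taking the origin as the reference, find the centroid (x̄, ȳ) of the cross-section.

x̄ = 39.04 in, ȳ = 50.49 in

Part | A | x̄ᵢ | ȳᵢ | A·x̄ᵢ | A·ȳᵢ
vertical leg | 3900.00 | 13.00 | 75.00 | 50700.00 | 292500.00
horizontal leg | 2420.00 | 81.00 | 11.00 | 196020.00 | 26620.00
Σ | 6320.00 |  |  | 246720.00 | 319120.00
x̄ = 246720.00 / 6320.00 = 39.04 in
ȳ = 319120.00 / 6320.00 = 50.49 in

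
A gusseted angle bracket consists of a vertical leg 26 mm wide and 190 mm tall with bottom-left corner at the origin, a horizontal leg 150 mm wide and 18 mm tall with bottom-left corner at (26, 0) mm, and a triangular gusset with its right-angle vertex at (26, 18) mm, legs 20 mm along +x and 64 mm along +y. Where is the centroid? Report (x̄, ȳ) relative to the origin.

vertical leg: A = 26 × 190 = 4940.00, centroid at (13.00, 95.00).
horizontal leg: A = 150 × 18 = 2700.00, centroid at (101.00, 9.00).
gusset: A = ½·20·64 = 640.00, centroid at (32.67, 39.33).
ΣA = 8280.00 mm²
ΣAx̄ = (4940.00)(13.00) + (2700.00)(101.00) + (640.00)(32.67) = 357826.67 mm³
ΣAȳ = (4940.00)(95.00) + (2700.00)(9.00) + (640.00)(39.33) = 518773.33 mm³
x̄ = 357826.67 / 8280.00 = 43.22 mm
ȳ = 518773.33 / 8280.00 = 62.65 mm

x̄ = 43.22 mm, ȳ = 62.65 mm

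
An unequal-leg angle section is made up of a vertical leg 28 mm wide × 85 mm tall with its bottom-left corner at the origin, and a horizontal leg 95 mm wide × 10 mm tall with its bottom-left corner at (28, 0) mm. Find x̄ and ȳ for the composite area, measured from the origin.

x̄ = 31.55 mm, ȳ = 31.80 mm

vertical leg: A = 28 × 85 = 2380.00, centroid at (14.00, 42.50).
horizontal leg: A = 95 × 10 = 950.00, centroid at (75.50, 5.00).
ΣA = 3330.00 mm²
ΣAx̄ = (2380.00)(14.00) + (950.00)(75.50) = 105045.00 mm³
ΣAȳ = (2380.00)(42.50) + (950.00)(5.00) = 105900.00 mm³
x̄ = 105045.00 / 3330.00 = 31.55 mm
ȳ = 105900.00 / 3330.00 = 31.80 mm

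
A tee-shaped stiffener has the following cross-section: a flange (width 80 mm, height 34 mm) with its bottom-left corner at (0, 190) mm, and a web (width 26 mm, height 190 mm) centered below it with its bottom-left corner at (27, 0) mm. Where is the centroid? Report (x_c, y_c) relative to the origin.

x_c = 40.00 mm, y_c = 134.77 mm

Part | A | x̄ᵢ | ȳᵢ | A·x̄ᵢ | A·ȳᵢ
web | 4940.00 | 40.00 | 95.00 | 197600.00 | 469300.00
flange | 2720.00 | 40.00 | 207.00 | 108800.00 | 563040.00
Σ | 7660.00 |  |  | 306400.00 | 1032340.00
x_c = 306400.00 / 7660.00 = 40.00 mm
y_c = 1032340.00 / 7660.00 = 134.77 mm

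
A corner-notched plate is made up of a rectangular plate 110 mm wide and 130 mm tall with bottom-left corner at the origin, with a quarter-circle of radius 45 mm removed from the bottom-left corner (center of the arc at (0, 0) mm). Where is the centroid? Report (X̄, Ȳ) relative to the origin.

X̄ = 59.49 mm, Ȳ = 70.74 mm

plate: A = 110 × 130 = 14300.00, centroid at (55.00, 65.00).
removed quarter-circle: A = −¼π·45² = -1590.43, centroid at (19.10, 19.10).
ΣA = 12709.57 mm²
ΣAX̄ = (14300.00)(55.00) + (-1590.43)(19.10) = 756125.00 mm³
ΣAȲ = (14300.00)(65.00) + (-1590.43)(19.10) = 899125.00 mm³
X̄ = 756125.00 / 12709.57 = 59.49 mm
Ȳ = 899125.00 / 12709.57 = 70.74 mm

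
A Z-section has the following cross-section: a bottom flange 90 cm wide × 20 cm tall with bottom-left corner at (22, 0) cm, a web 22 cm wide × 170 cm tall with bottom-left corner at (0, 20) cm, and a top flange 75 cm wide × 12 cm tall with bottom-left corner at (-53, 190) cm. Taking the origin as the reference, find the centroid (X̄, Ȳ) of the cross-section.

bottom flange: A = 90 × 20 = 1800.00, centroid at (67.00, 10.00).
web: A = 22 × 170 = 3740.00, centroid at (11.00, 105.00).
top flange: A = 75 × 12 = 900.00, centroid at (-15.50, 196.00).
ΣA = 6440.00 cm², ΣAX̄ = 147790.00 cm³, ΣAȲ = 587100.00 cm³.
X̄ = 147790.00/6440.00 = 22.95 cm; Ȳ = 587100.00/6440.00 = 91.16 cm.

X̄ = 22.95 cm, Ȳ = 91.16 cm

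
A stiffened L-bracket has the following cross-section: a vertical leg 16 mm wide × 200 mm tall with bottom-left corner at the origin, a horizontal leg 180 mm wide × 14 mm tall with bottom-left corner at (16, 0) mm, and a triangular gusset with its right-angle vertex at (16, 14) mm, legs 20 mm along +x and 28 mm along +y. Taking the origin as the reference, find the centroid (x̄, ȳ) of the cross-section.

x̄ = 49.84 mm, ȳ = 57.36 mm

vertical leg: A = 16 × 200 = 3200.00, centroid at (8.00, 100.00).
horizontal leg: A = 180 × 14 = 2520.00, centroid at (106.00, 7.00).
gusset: A = ½·20·28 = 280.00, centroid at (22.67, 23.33).
ΣA = 6000.00 mm², ΣAx̄ = 299066.67 mm³, ΣAȳ = 344173.33 mm³.
x̄ = 299066.67/6000.00 = 49.84 mm; ȳ = 344173.33/6000.00 = 57.36 mm.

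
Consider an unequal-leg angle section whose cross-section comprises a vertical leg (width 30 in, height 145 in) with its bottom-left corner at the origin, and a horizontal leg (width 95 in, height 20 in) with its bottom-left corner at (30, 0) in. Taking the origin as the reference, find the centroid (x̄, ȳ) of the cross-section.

vertical leg: A = 30 × 145 = 4350.00, centroid at (15.00, 72.50).
horizontal leg: A = 95 × 20 = 1900.00, centroid at (77.50, 10.00).
ΣA = 6250.00 in²
ΣAx̄ = (4350.00)(15.00) + (1900.00)(77.50) = 212500.00 in³
ΣAȳ = (4350.00)(72.50) + (1900.00)(10.00) = 334375.00 in³
x̄ = 212500.00 / 6250.00 = 34.00 in
ȳ = 334375.00 / 6250.00 = 53.50 in

x̄ = 34.00 in, ȳ = 53.50 in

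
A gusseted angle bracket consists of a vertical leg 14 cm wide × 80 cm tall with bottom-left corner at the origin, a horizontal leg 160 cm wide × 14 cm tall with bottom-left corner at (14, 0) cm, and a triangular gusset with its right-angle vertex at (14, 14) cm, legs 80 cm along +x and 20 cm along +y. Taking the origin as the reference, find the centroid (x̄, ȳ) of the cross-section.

vertical leg: A = 14 × 80 = 1120.00, centroid at (7.00, 40.00).
horizontal leg: A = 160 × 14 = 2240.00, centroid at (94.00, 7.00).
gusset: A = ½·80·20 = 800.00, centroid at (40.67, 20.67).
ΣA = 4160.00 cm², ΣAx̄ = 250933.33 cm³, ΣAȳ = 77013.33 cm³.
x̄ = 250933.33/4160.00 = 60.32 cm; ȳ = 77013.33/4160.00 = 18.51 cm.

x̄ = 60.32 cm, ȳ = 18.51 cm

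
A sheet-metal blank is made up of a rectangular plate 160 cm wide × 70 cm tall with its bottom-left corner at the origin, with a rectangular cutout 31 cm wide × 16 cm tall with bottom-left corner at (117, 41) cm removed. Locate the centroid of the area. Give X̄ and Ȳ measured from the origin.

Part | A | x̄ᵢ | ȳᵢ | A·x̄ᵢ | A·ȳᵢ
plate | 11200.00 | 80.00 | 35.00 | 896000.00 | 392000.00
hole | -496.00 | 132.50 | 49.00 | -65720.00 | -24304.00
Σ | 10704.00 |  |  | 830280.00 | 367696.00
X̄ = 830280.00 / 10704.00 = 77.57 cm
Ȳ = 367696.00 / 10704.00 = 34.35 cm

X̄ = 77.57 cm, Ȳ = 34.35 cm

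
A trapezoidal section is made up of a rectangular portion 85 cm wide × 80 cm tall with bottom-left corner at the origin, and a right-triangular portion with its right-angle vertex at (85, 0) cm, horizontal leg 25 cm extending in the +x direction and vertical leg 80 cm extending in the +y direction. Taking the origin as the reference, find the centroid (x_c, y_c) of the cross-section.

x_c = 49.02 cm, y_c = 38.29 cm

Part | A | x̄ᵢ | ȳᵢ | A·x̄ᵢ | A·ȳᵢ
rectangular portion | 6800.00 | 42.50 | 40.00 | 289000.00 | 272000.00
triangular portion | 1000.00 | 93.33 | 26.67 | 93333.33 | 26666.67
Σ | 7800.00 |  |  | 382333.33 | 298666.67
x_c = 382333.33 / 7800.00 = 49.02 cm
y_c = 298666.67 / 7800.00 = 38.29 cm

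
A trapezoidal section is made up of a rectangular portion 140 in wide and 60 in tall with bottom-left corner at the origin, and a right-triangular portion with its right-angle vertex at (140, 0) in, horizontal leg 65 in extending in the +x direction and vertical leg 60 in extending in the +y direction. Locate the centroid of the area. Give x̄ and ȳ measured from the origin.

rectangular portion: A = 140 × 60 = 8400.00, centroid at (70.00, 30.00).
triangular portion: A = ½·65·60 = 1950.00, centroid at (161.67, 20.00).
ΣA = 10350.00 in²
ΣAx̄ = (8400.00)(70.00) + (1950.00)(161.67) = 903250.00 in³
ΣAȳ = (8400.00)(30.00) + (1950.00)(20.00) = 291000.00 in³
x̄ = 903250.00 / 10350.00 = 87.27 in
ȳ = 291000.00 / 10350.00 = 28.12 in

x̄ = 87.27 in, ȳ = 28.12 in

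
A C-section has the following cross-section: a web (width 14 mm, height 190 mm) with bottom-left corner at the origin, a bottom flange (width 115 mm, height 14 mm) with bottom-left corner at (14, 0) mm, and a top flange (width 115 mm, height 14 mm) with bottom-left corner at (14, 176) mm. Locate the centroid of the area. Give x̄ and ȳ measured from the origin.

Part | A | x̄ᵢ | ȳᵢ | A·x̄ᵢ | A·ȳᵢ
web | 2660.00 | 7.00 | 95.00 | 18620.00 | 252700.00
bottom flange | 1610.00 | 71.50 | 7.00 | 115115.00 | 11270.00
top flange | 1610.00 | 71.50 | 183.00 | 115115.00 | 294630.00
Σ | 5880.00 |  |  | 248850.00 | 558600.00
x̄ = 248850.00 / 5880.00 = 42.32 mm
ȳ = 558600.00 / 5880.00 = 95.00 mm

x̄ = 42.32 mm, ȳ = 95.00 mm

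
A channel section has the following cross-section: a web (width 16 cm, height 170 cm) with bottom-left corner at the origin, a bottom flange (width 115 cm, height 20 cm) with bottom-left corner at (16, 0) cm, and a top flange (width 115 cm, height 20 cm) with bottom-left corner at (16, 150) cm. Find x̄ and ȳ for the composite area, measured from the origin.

web: A = 16 × 170 = 2720.00, centroid at (8.00, 85.00).
bottom flange: A = 115 × 20 = 2300.00, centroid at (73.50, 10.00).
top flange: A = 115 × 20 = 2300.00, centroid at (73.50, 160.00).
ΣA = 7320.00 cm², ΣAx̄ = 359860.00 cm³, ΣAȳ = 622200.00 cm³.
x̄ = 359860.00/7320.00 = 49.16 cm; ȳ = 622200.00/7320.00 = 85.00 cm.

x̄ = 49.16 cm, ȳ = 85.00 cm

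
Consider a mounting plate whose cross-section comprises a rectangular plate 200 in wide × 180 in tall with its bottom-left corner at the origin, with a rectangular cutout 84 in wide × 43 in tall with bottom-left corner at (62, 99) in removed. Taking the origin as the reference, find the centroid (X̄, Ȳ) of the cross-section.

X̄ = 99.55 in, Ȳ = 86.60 in

plate: A = 200 × 180 = 36000.00, centroid at (100.00, 90.00).
hole: A = −(84 × 43) = -3612.00, centroid at (104.00, 120.50).
ΣA = 32388.00 in²
ΣAX̄ = (36000.00)(100.00) + (-3612.00)(104.00) = 3224352.00 in³
ΣAȲ = (36000.00)(90.00) + (-3612.00)(120.50) = 2804754.00 in³
X̄ = 3224352.00 / 32388.00 = 99.55 in
Ȳ = 2804754.00 / 32388.00 = 86.60 in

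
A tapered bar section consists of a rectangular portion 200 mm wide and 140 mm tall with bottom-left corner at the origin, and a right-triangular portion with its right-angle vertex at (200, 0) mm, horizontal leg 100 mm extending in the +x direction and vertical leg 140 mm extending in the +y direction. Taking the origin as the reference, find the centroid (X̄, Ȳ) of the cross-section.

X̄ = 126.67 mm, Ȳ = 65.33 mm

Part | A | x̄ᵢ | ȳᵢ | A·x̄ᵢ | A·ȳᵢ
rectangular portion | 28000.00 | 100.00 | 70.00 | 2800000.00 | 1960000.00
triangular portion | 7000.00 | 233.33 | 46.67 | 1633333.33 | 326666.67
Σ | 35000.00 |  |  | 4433333.33 | 2286666.67
X̄ = 4433333.33 / 35000.00 = 126.67 mm
Ȳ = 2286666.67 / 35000.00 = 65.33 mm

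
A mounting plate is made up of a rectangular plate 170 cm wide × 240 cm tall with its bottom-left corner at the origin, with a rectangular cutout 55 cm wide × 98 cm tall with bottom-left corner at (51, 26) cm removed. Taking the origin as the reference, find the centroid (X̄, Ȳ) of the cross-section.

X̄ = 85.99 cm, Ȳ = 126.85 cm

plate: A = 170 × 240 = 40800.00, centroid at (85.00, 120.00).
hole: A = −(55 × 98) = -5390.00, centroid at (78.50, 75.00).
ΣA = 35410.00 cm²
ΣAX̄ = (40800.00)(85.00) + (-5390.00)(78.50) = 3044885.00 cm³
ΣAȲ = (40800.00)(120.00) + (-5390.00)(75.00) = 4491750.00 cm³
X̄ = 3044885.00 / 35410.00 = 85.99 cm
Ȳ = 4491750.00 / 35410.00 = 126.85 cm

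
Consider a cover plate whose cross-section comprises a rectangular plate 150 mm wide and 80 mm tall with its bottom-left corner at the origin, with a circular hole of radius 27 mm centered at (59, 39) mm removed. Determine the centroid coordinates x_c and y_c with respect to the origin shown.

x_c = 78.77 mm, y_c = 40.24 mm

plate: A = 150 × 80 = 12000.00, centroid at (75.00, 40.00).
hole: A = −π·27² = -2290.22, centroid at (59.00, 39.00).
ΣA = 9709.78 mm², ΣAx_c = 764876.96 mm³, ΣAy_c = 390681.38 mm³.
x_c = 764876.96/9709.78 = 78.77 mm; y_c = 390681.38/9709.78 = 40.24 mm.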